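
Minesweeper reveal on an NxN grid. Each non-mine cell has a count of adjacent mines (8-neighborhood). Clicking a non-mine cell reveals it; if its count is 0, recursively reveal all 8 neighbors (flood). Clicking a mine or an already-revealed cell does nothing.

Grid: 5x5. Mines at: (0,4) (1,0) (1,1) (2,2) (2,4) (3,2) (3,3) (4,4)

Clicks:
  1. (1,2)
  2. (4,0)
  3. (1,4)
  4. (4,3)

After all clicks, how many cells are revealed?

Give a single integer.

Answer: 9

Derivation:
Click 1 (1,2) count=2: revealed 1 new [(1,2)] -> total=1
Click 2 (4,0) count=0: revealed 6 new [(2,0) (2,1) (3,0) (3,1) (4,0) (4,1)] -> total=7
Click 3 (1,4) count=2: revealed 1 new [(1,4)] -> total=8
Click 4 (4,3) count=3: revealed 1 new [(4,3)] -> total=9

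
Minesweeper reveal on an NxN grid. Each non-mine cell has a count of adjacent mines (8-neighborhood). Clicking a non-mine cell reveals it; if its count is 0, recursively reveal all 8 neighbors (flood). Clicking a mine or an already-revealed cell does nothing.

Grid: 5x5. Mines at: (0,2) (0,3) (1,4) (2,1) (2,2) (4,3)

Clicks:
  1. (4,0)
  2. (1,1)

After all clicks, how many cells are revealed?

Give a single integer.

Click 1 (4,0) count=0: revealed 6 new [(3,0) (3,1) (3,2) (4,0) (4,1) (4,2)] -> total=6
Click 2 (1,1) count=3: revealed 1 new [(1,1)] -> total=7

Answer: 7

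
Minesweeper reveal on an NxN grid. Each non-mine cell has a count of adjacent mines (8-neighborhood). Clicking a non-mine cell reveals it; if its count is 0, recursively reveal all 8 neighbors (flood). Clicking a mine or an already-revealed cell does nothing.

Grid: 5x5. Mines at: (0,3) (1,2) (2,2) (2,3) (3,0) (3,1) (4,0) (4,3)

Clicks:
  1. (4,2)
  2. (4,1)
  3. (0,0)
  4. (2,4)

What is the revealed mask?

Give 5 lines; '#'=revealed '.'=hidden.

Click 1 (4,2) count=2: revealed 1 new [(4,2)] -> total=1
Click 2 (4,1) count=3: revealed 1 new [(4,1)] -> total=2
Click 3 (0,0) count=0: revealed 6 new [(0,0) (0,1) (1,0) (1,1) (2,0) (2,1)] -> total=8
Click 4 (2,4) count=1: revealed 1 new [(2,4)] -> total=9

Answer: ##...
##...
##..#
.....
.##..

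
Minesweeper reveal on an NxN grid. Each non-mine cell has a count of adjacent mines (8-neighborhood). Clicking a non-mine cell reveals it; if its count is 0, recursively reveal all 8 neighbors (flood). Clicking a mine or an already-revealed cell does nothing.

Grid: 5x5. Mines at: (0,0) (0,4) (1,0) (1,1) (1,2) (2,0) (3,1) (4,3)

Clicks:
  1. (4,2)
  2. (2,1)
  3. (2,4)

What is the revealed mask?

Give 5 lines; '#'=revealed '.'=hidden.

Answer: .....
...##
.#.##
...##
..#..

Derivation:
Click 1 (4,2) count=2: revealed 1 new [(4,2)] -> total=1
Click 2 (2,1) count=5: revealed 1 new [(2,1)] -> total=2
Click 3 (2,4) count=0: revealed 6 new [(1,3) (1,4) (2,3) (2,4) (3,3) (3,4)] -> total=8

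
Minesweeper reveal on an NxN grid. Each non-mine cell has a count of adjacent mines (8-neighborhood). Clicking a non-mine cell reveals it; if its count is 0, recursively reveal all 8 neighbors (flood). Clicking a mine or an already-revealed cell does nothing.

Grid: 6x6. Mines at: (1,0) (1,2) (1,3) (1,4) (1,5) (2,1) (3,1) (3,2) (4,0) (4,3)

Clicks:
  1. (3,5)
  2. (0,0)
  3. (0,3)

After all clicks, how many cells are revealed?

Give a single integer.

Answer: 10

Derivation:
Click 1 (3,5) count=0: revealed 8 new [(2,4) (2,5) (3,4) (3,5) (4,4) (4,5) (5,4) (5,5)] -> total=8
Click 2 (0,0) count=1: revealed 1 new [(0,0)] -> total=9
Click 3 (0,3) count=3: revealed 1 new [(0,3)] -> total=10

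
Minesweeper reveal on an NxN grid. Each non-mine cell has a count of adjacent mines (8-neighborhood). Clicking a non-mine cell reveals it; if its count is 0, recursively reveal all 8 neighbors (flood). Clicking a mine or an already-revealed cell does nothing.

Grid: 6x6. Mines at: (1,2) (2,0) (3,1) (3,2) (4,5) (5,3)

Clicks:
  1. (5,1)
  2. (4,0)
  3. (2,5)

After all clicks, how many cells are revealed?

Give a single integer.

Answer: 18

Derivation:
Click 1 (5,1) count=0: revealed 6 new [(4,0) (4,1) (4,2) (5,0) (5,1) (5,2)] -> total=6
Click 2 (4,0) count=1: revealed 0 new [(none)] -> total=6
Click 3 (2,5) count=0: revealed 12 new [(0,3) (0,4) (0,5) (1,3) (1,4) (1,5) (2,3) (2,4) (2,5) (3,3) (3,4) (3,5)] -> total=18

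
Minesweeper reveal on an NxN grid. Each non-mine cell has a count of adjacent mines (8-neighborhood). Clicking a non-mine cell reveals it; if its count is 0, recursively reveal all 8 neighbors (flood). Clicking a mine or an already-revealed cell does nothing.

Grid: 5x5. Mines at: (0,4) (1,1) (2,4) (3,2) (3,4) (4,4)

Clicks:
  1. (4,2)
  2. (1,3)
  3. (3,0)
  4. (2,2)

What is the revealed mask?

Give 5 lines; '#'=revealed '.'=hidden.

Click 1 (4,2) count=1: revealed 1 new [(4,2)] -> total=1
Click 2 (1,3) count=2: revealed 1 new [(1,3)] -> total=2
Click 3 (3,0) count=0: revealed 6 new [(2,0) (2,1) (3,0) (3,1) (4,0) (4,1)] -> total=8
Click 4 (2,2) count=2: revealed 1 new [(2,2)] -> total=9

Answer: .....
...#.
###..
##...
###..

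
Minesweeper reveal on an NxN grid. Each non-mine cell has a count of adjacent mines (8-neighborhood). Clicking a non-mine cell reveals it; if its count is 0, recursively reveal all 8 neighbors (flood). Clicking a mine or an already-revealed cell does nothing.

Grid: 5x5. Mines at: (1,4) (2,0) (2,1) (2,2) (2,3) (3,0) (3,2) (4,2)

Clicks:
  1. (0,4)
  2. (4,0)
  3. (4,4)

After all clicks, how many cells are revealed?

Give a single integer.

Click 1 (0,4) count=1: revealed 1 new [(0,4)] -> total=1
Click 2 (4,0) count=1: revealed 1 new [(4,0)] -> total=2
Click 3 (4,4) count=0: revealed 4 new [(3,3) (3,4) (4,3) (4,4)] -> total=6

Answer: 6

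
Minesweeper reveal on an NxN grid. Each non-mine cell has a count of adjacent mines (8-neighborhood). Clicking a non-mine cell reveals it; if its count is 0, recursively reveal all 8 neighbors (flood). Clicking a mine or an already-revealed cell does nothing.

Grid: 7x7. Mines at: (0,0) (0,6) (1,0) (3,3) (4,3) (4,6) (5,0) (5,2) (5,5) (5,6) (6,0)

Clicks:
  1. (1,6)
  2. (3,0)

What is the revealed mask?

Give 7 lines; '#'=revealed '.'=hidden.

Click 1 (1,6) count=1: revealed 1 new [(1,6)] -> total=1
Click 2 (3,0) count=0: revealed 9 new [(2,0) (2,1) (2,2) (3,0) (3,1) (3,2) (4,0) (4,1) (4,2)] -> total=10

Answer: .......
......#
###....
###....
###....
.......
.......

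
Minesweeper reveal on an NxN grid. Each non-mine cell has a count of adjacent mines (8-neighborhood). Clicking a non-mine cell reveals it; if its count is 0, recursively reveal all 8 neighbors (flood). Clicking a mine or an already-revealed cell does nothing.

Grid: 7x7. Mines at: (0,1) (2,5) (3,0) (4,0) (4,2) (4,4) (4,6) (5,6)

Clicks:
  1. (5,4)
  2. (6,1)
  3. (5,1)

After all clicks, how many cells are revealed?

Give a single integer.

Click 1 (5,4) count=1: revealed 1 new [(5,4)] -> total=1
Click 2 (6,1) count=0: revealed 11 new [(5,0) (5,1) (5,2) (5,3) (5,5) (6,0) (6,1) (6,2) (6,3) (6,4) (6,5)] -> total=12
Click 3 (5,1) count=2: revealed 0 new [(none)] -> total=12

Answer: 12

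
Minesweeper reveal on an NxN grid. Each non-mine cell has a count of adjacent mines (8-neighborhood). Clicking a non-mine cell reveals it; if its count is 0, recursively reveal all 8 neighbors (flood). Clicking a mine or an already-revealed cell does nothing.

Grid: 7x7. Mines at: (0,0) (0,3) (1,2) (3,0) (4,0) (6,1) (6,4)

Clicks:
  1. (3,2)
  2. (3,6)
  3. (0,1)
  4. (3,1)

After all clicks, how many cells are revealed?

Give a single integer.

Click 1 (3,2) count=0: revealed 33 new [(0,4) (0,5) (0,6) (1,3) (1,4) (1,5) (1,6) (2,1) (2,2) (2,3) (2,4) (2,5) (2,6) (3,1) (3,2) (3,3) (3,4) (3,5) (3,6) (4,1) (4,2) (4,3) (4,4) (4,5) (4,6) (5,1) (5,2) (5,3) (5,4) (5,5) (5,6) (6,5) (6,6)] -> total=33
Click 2 (3,6) count=0: revealed 0 new [(none)] -> total=33
Click 3 (0,1) count=2: revealed 1 new [(0,1)] -> total=34
Click 4 (3,1) count=2: revealed 0 new [(none)] -> total=34

Answer: 34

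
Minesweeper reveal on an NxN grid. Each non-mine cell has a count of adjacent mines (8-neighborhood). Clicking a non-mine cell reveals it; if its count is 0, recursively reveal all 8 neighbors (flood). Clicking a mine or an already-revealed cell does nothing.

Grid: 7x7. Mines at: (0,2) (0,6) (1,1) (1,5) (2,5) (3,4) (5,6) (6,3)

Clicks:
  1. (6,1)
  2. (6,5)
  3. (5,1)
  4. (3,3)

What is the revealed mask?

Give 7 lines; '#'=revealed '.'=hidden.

Click 1 (6,1) count=0: revealed 19 new [(2,0) (2,1) (2,2) (2,3) (3,0) (3,1) (3,2) (3,3) (4,0) (4,1) (4,2) (4,3) (5,0) (5,1) (5,2) (5,3) (6,0) (6,1) (6,2)] -> total=19
Click 2 (6,5) count=1: revealed 1 new [(6,5)] -> total=20
Click 3 (5,1) count=0: revealed 0 new [(none)] -> total=20
Click 4 (3,3) count=1: revealed 0 new [(none)] -> total=20

Answer: .......
.......
####...
####...
####...
####...
###..#.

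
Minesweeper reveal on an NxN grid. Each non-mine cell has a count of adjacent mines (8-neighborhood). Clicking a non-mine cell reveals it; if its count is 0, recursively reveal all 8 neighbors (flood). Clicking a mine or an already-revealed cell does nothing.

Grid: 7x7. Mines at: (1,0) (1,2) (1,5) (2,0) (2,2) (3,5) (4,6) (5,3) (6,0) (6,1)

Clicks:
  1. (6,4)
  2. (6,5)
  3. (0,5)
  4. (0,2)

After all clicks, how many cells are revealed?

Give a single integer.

Click 1 (6,4) count=1: revealed 1 new [(6,4)] -> total=1
Click 2 (6,5) count=0: revealed 5 new [(5,4) (5,5) (5,6) (6,5) (6,6)] -> total=6
Click 3 (0,5) count=1: revealed 1 new [(0,5)] -> total=7
Click 4 (0,2) count=1: revealed 1 new [(0,2)] -> total=8

Answer: 8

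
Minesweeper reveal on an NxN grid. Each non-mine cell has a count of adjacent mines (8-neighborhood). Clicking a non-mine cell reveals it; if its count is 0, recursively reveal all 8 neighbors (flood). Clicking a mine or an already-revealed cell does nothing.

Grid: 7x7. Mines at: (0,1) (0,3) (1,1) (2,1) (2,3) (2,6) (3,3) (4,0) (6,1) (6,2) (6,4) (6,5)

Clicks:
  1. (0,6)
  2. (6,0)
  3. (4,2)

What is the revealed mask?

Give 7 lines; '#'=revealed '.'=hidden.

Answer: ....###
....###
.......
.......
..#....
.......
#......

Derivation:
Click 1 (0,6) count=0: revealed 6 new [(0,4) (0,5) (0,6) (1,4) (1,5) (1,6)] -> total=6
Click 2 (6,0) count=1: revealed 1 new [(6,0)] -> total=7
Click 3 (4,2) count=1: revealed 1 new [(4,2)] -> total=8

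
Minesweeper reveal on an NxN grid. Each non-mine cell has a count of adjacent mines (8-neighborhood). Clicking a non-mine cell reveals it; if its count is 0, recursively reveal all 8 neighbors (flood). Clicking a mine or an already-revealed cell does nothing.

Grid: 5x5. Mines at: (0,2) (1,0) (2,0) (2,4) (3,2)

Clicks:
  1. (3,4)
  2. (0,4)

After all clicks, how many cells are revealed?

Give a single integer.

Click 1 (3,4) count=1: revealed 1 new [(3,4)] -> total=1
Click 2 (0,4) count=0: revealed 4 new [(0,3) (0,4) (1,3) (1,4)] -> total=5

Answer: 5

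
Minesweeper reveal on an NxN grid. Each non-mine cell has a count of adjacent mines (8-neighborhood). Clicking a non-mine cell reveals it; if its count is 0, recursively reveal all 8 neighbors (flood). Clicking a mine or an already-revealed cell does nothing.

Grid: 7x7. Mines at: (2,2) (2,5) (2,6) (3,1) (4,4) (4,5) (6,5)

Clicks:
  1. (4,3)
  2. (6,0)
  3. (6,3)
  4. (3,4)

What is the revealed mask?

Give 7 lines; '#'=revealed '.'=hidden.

Click 1 (4,3) count=1: revealed 1 new [(4,3)] -> total=1
Click 2 (6,0) count=0: revealed 13 new [(4,0) (4,1) (4,2) (5,0) (5,1) (5,2) (5,3) (5,4) (6,0) (6,1) (6,2) (6,3) (6,4)] -> total=14
Click 3 (6,3) count=0: revealed 0 new [(none)] -> total=14
Click 4 (3,4) count=3: revealed 1 new [(3,4)] -> total=15

Answer: .......
.......
.......
....#..
####...
#####..
#####..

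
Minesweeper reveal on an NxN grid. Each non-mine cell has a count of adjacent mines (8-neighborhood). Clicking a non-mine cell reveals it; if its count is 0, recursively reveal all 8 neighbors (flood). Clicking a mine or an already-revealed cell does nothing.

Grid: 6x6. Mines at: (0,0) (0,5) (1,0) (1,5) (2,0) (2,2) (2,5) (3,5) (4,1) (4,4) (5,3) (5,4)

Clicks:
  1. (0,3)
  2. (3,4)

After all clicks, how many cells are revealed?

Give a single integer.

Answer: 9

Derivation:
Click 1 (0,3) count=0: revealed 8 new [(0,1) (0,2) (0,3) (0,4) (1,1) (1,2) (1,3) (1,4)] -> total=8
Click 2 (3,4) count=3: revealed 1 new [(3,4)] -> total=9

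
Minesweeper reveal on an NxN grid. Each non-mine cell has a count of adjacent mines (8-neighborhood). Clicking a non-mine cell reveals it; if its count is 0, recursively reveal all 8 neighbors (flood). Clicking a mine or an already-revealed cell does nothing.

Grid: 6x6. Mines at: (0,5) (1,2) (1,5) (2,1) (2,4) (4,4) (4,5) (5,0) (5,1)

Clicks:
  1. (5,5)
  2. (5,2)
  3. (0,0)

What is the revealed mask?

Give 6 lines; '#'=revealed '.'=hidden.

Click 1 (5,5) count=2: revealed 1 new [(5,5)] -> total=1
Click 2 (5,2) count=1: revealed 1 new [(5,2)] -> total=2
Click 3 (0,0) count=0: revealed 4 new [(0,0) (0,1) (1,0) (1,1)] -> total=6

Answer: ##....
##....
......
......
......
..#..#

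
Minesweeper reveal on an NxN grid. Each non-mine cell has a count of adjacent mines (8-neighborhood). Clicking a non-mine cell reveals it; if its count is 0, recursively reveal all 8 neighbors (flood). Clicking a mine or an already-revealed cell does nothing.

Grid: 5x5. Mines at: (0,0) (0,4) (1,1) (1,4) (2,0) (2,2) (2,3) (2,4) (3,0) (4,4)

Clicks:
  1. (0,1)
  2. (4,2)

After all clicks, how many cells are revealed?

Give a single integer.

Click 1 (0,1) count=2: revealed 1 new [(0,1)] -> total=1
Click 2 (4,2) count=0: revealed 6 new [(3,1) (3,2) (3,3) (4,1) (4,2) (4,3)] -> total=7

Answer: 7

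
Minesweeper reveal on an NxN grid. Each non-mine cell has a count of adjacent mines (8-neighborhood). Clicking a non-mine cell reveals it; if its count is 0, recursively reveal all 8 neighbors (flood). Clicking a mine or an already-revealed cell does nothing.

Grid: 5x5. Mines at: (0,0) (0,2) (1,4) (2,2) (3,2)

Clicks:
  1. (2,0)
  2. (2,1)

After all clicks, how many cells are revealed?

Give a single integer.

Click 1 (2,0) count=0: revealed 8 new [(1,0) (1,1) (2,0) (2,1) (3,0) (3,1) (4,0) (4,1)] -> total=8
Click 2 (2,1) count=2: revealed 0 new [(none)] -> total=8

Answer: 8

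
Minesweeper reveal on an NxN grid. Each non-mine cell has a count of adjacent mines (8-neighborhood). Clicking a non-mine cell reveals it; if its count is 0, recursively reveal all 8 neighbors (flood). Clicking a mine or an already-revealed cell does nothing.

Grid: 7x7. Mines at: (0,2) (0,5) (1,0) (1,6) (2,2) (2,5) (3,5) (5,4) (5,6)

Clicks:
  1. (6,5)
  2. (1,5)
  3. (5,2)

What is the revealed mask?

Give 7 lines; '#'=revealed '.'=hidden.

Answer: .......
.....#.
##.....
####...
####...
####...
####.#.

Derivation:
Click 1 (6,5) count=2: revealed 1 new [(6,5)] -> total=1
Click 2 (1,5) count=3: revealed 1 new [(1,5)] -> total=2
Click 3 (5,2) count=0: revealed 18 new [(2,0) (2,1) (3,0) (3,1) (3,2) (3,3) (4,0) (4,1) (4,2) (4,3) (5,0) (5,1) (5,2) (5,3) (6,0) (6,1) (6,2) (6,3)] -> total=20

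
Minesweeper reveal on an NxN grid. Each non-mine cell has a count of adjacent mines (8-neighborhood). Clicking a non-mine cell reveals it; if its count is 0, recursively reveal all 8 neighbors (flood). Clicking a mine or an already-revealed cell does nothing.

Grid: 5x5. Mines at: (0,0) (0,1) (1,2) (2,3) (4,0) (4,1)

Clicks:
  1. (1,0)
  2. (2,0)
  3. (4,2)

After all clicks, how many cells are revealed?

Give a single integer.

Answer: 7

Derivation:
Click 1 (1,0) count=2: revealed 1 new [(1,0)] -> total=1
Click 2 (2,0) count=0: revealed 5 new [(1,1) (2,0) (2,1) (3,0) (3,1)] -> total=6
Click 3 (4,2) count=1: revealed 1 new [(4,2)] -> total=7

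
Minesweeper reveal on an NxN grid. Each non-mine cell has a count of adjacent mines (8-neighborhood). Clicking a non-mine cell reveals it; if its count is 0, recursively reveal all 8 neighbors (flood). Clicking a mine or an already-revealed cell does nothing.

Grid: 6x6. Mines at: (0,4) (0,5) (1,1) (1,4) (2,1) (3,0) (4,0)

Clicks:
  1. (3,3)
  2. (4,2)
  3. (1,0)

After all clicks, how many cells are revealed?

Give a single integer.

Click 1 (3,3) count=0: revealed 19 new [(2,2) (2,3) (2,4) (2,5) (3,1) (3,2) (3,3) (3,4) (3,5) (4,1) (4,2) (4,3) (4,4) (4,5) (5,1) (5,2) (5,3) (5,4) (5,5)] -> total=19
Click 2 (4,2) count=0: revealed 0 new [(none)] -> total=19
Click 3 (1,0) count=2: revealed 1 new [(1,0)] -> total=20

Answer: 20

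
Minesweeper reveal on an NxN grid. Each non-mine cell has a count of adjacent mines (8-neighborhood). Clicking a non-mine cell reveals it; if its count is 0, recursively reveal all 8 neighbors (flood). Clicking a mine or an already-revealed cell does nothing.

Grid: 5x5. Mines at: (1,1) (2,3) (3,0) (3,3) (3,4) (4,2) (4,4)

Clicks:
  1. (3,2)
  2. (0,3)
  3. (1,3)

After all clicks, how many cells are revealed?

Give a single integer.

Click 1 (3,2) count=3: revealed 1 new [(3,2)] -> total=1
Click 2 (0,3) count=0: revealed 6 new [(0,2) (0,3) (0,4) (1,2) (1,3) (1,4)] -> total=7
Click 3 (1,3) count=1: revealed 0 new [(none)] -> total=7

Answer: 7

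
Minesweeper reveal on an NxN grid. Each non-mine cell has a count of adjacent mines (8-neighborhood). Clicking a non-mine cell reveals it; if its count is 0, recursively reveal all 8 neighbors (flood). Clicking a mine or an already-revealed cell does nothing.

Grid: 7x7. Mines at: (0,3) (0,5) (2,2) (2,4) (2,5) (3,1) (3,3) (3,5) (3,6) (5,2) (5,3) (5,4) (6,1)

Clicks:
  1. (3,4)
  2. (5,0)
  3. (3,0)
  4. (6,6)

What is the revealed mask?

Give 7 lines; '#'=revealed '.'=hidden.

Answer: .......
.......
.......
#...#..
.....##
#....##
.....##

Derivation:
Click 1 (3,4) count=4: revealed 1 new [(3,4)] -> total=1
Click 2 (5,0) count=1: revealed 1 new [(5,0)] -> total=2
Click 3 (3,0) count=1: revealed 1 new [(3,0)] -> total=3
Click 4 (6,6) count=0: revealed 6 new [(4,5) (4,6) (5,5) (5,6) (6,5) (6,6)] -> total=9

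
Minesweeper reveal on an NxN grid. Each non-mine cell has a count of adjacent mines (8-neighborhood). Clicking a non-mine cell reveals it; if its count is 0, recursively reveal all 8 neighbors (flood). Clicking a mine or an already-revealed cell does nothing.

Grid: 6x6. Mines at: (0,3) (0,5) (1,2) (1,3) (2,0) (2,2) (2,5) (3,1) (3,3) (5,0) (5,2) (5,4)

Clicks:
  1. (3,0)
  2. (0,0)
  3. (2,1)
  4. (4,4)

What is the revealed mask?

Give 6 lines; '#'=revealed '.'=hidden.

Click 1 (3,0) count=2: revealed 1 new [(3,0)] -> total=1
Click 2 (0,0) count=0: revealed 4 new [(0,0) (0,1) (1,0) (1,1)] -> total=5
Click 3 (2,1) count=4: revealed 1 new [(2,1)] -> total=6
Click 4 (4,4) count=2: revealed 1 new [(4,4)] -> total=7

Answer: ##....
##....
.#....
#.....
....#.
......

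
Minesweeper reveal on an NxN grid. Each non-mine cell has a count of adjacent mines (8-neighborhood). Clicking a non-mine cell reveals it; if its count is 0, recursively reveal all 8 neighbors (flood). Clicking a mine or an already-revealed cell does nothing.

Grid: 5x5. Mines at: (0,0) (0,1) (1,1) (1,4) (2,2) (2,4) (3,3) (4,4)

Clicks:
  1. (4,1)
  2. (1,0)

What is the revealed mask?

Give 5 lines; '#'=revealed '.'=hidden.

Answer: .....
#....
##...
###..
###..

Derivation:
Click 1 (4,1) count=0: revealed 8 new [(2,0) (2,1) (3,0) (3,1) (3,2) (4,0) (4,1) (4,2)] -> total=8
Click 2 (1,0) count=3: revealed 1 new [(1,0)] -> total=9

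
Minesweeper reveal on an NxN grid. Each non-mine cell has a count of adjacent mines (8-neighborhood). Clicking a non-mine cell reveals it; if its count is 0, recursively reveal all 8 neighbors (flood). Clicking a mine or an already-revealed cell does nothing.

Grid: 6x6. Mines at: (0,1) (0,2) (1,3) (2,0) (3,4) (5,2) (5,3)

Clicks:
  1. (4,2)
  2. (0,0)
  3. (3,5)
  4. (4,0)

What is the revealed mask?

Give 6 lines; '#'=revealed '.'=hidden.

Click 1 (4,2) count=2: revealed 1 new [(4,2)] -> total=1
Click 2 (0,0) count=1: revealed 1 new [(0,0)] -> total=2
Click 3 (3,5) count=1: revealed 1 new [(3,5)] -> total=3
Click 4 (4,0) count=0: revealed 6 new [(3,0) (3,1) (4,0) (4,1) (5,0) (5,1)] -> total=9

Answer: #.....
......
......
##...#
###...
##....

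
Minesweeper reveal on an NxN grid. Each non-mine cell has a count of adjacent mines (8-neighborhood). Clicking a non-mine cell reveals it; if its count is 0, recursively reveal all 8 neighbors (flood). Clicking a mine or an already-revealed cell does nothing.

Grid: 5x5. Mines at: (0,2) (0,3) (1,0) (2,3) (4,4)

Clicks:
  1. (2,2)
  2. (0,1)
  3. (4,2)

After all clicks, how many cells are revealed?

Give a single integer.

Click 1 (2,2) count=1: revealed 1 new [(2,2)] -> total=1
Click 2 (0,1) count=2: revealed 1 new [(0,1)] -> total=2
Click 3 (4,2) count=0: revealed 10 new [(2,0) (2,1) (3,0) (3,1) (3,2) (3,3) (4,0) (4,1) (4,2) (4,3)] -> total=12

Answer: 12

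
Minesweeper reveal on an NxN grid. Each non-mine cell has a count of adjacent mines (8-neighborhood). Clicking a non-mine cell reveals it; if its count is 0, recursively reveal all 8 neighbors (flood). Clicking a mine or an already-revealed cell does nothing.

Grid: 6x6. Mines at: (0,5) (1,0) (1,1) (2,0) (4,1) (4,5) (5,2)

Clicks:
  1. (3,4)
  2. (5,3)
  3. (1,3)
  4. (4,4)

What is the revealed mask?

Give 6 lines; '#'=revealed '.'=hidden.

Answer: ..###.
..####
..####
..####
..###.
...#..

Derivation:
Click 1 (3,4) count=1: revealed 1 new [(3,4)] -> total=1
Click 2 (5,3) count=1: revealed 1 new [(5,3)] -> total=2
Click 3 (1,3) count=0: revealed 17 new [(0,2) (0,3) (0,4) (1,2) (1,3) (1,4) (1,5) (2,2) (2,3) (2,4) (2,5) (3,2) (3,3) (3,5) (4,2) (4,3) (4,4)] -> total=19
Click 4 (4,4) count=1: revealed 0 new [(none)] -> total=19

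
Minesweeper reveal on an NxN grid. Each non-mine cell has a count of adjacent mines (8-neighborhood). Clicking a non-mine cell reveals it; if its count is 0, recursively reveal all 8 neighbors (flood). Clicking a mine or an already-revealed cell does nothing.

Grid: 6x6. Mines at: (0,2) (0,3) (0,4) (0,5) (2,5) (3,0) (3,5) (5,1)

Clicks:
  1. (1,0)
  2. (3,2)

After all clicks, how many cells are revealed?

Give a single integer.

Answer: 25

Derivation:
Click 1 (1,0) count=0: revealed 6 new [(0,0) (0,1) (1,0) (1,1) (2,0) (2,1)] -> total=6
Click 2 (3,2) count=0: revealed 19 new [(1,2) (1,3) (1,4) (2,2) (2,3) (2,4) (3,1) (3,2) (3,3) (3,4) (4,1) (4,2) (4,3) (4,4) (4,5) (5,2) (5,3) (5,4) (5,5)] -> total=25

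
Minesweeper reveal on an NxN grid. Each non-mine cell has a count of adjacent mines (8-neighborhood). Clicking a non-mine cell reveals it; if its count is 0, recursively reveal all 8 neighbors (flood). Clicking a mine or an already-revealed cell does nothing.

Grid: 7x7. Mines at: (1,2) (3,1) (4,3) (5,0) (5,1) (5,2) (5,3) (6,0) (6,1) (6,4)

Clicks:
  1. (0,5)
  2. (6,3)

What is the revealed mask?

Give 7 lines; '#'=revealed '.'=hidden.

Click 1 (0,5) count=0: revealed 24 new [(0,3) (0,4) (0,5) (0,6) (1,3) (1,4) (1,5) (1,6) (2,3) (2,4) (2,5) (2,6) (3,3) (3,4) (3,5) (3,6) (4,4) (4,5) (4,6) (5,4) (5,5) (5,6) (6,5) (6,6)] -> total=24
Click 2 (6,3) count=3: revealed 1 new [(6,3)] -> total=25

Answer: ...####
...####
...####
...####
....###
....###
...#.##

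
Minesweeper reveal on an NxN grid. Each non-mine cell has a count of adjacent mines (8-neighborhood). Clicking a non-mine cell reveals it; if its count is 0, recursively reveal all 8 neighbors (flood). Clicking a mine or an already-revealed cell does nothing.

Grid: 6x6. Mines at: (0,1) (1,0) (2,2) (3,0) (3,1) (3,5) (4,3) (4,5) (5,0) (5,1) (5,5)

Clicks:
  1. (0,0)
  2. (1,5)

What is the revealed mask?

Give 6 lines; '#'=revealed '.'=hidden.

Click 1 (0,0) count=2: revealed 1 new [(0,0)] -> total=1
Click 2 (1,5) count=0: revealed 11 new [(0,2) (0,3) (0,4) (0,5) (1,2) (1,3) (1,4) (1,5) (2,3) (2,4) (2,5)] -> total=12

Answer: #.####
..####
...###
......
......
......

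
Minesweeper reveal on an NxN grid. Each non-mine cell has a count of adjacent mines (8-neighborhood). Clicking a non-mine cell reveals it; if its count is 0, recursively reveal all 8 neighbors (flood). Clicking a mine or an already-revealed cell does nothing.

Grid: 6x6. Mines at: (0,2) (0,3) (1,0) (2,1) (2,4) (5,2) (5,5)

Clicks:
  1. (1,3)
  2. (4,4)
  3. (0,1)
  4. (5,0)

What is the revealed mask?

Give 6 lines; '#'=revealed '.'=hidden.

Answer: .#....
...#..
......
##....
##..#.
##....

Derivation:
Click 1 (1,3) count=3: revealed 1 new [(1,3)] -> total=1
Click 2 (4,4) count=1: revealed 1 new [(4,4)] -> total=2
Click 3 (0,1) count=2: revealed 1 new [(0,1)] -> total=3
Click 4 (5,0) count=0: revealed 6 new [(3,0) (3,1) (4,0) (4,1) (5,0) (5,1)] -> total=9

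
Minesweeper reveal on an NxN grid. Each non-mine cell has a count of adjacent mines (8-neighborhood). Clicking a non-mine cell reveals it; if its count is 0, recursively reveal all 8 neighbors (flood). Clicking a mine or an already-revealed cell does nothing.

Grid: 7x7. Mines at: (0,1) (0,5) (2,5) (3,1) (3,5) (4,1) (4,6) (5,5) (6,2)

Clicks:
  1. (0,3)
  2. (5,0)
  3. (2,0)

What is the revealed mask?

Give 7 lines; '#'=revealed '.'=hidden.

Answer: ..###..
..###..
#.###..
..###..
..###..
#.###..
.......

Derivation:
Click 1 (0,3) count=0: revealed 18 new [(0,2) (0,3) (0,4) (1,2) (1,3) (1,4) (2,2) (2,3) (2,4) (3,2) (3,3) (3,4) (4,2) (4,3) (4,4) (5,2) (5,3) (5,4)] -> total=18
Click 2 (5,0) count=1: revealed 1 new [(5,0)] -> total=19
Click 3 (2,0) count=1: revealed 1 new [(2,0)] -> total=20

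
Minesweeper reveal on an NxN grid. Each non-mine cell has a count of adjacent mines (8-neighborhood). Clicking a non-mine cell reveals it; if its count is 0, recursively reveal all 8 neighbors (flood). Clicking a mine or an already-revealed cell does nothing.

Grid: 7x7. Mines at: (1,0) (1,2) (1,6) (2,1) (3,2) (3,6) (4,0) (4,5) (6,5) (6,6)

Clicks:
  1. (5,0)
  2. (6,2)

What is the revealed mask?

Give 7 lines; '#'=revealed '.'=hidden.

Answer: .......
.......
.......
.......
.####..
#####..
#####..

Derivation:
Click 1 (5,0) count=1: revealed 1 new [(5,0)] -> total=1
Click 2 (6,2) count=0: revealed 13 new [(4,1) (4,2) (4,3) (4,4) (5,1) (5,2) (5,3) (5,4) (6,0) (6,1) (6,2) (6,3) (6,4)] -> total=14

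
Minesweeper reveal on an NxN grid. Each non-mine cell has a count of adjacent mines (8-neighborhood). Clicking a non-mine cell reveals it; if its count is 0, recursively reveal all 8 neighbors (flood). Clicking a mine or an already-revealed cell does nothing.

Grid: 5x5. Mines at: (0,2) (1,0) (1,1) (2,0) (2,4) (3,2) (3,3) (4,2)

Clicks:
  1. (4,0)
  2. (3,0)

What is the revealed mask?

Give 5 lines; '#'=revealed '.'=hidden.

Answer: .....
.....
.....
##...
##...

Derivation:
Click 1 (4,0) count=0: revealed 4 new [(3,0) (3,1) (4,0) (4,1)] -> total=4
Click 2 (3,0) count=1: revealed 0 new [(none)] -> total=4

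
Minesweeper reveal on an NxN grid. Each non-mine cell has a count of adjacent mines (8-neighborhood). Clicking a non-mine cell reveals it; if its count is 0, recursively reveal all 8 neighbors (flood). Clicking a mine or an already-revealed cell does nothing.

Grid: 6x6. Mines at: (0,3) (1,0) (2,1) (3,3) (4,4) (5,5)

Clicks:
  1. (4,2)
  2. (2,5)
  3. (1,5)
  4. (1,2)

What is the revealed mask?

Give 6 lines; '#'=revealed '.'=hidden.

Click 1 (4,2) count=1: revealed 1 new [(4,2)] -> total=1
Click 2 (2,5) count=0: revealed 8 new [(0,4) (0,5) (1,4) (1,5) (2,4) (2,5) (3,4) (3,5)] -> total=9
Click 3 (1,5) count=0: revealed 0 new [(none)] -> total=9
Click 4 (1,2) count=2: revealed 1 new [(1,2)] -> total=10

Answer: ....##
..#.##
....##
....##
..#...
......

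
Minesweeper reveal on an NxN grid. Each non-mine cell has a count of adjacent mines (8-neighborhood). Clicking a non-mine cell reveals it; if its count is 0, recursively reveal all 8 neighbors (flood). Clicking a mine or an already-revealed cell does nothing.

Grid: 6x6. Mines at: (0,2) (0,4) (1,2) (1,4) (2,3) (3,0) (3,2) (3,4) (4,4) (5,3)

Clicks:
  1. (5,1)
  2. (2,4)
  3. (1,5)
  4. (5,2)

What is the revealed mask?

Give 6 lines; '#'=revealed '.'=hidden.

Answer: ......
.....#
....#.
......
###...
###...

Derivation:
Click 1 (5,1) count=0: revealed 6 new [(4,0) (4,1) (4,2) (5,0) (5,1) (5,2)] -> total=6
Click 2 (2,4) count=3: revealed 1 new [(2,4)] -> total=7
Click 3 (1,5) count=2: revealed 1 new [(1,5)] -> total=8
Click 4 (5,2) count=1: revealed 0 new [(none)] -> total=8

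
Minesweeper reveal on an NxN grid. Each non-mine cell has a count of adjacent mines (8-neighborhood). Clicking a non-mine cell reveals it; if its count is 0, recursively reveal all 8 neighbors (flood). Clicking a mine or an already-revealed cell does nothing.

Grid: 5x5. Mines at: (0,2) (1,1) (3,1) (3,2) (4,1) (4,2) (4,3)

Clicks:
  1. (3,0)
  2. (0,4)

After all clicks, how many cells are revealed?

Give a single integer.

Answer: 9

Derivation:
Click 1 (3,0) count=2: revealed 1 new [(3,0)] -> total=1
Click 2 (0,4) count=0: revealed 8 new [(0,3) (0,4) (1,3) (1,4) (2,3) (2,4) (3,3) (3,4)] -> total=9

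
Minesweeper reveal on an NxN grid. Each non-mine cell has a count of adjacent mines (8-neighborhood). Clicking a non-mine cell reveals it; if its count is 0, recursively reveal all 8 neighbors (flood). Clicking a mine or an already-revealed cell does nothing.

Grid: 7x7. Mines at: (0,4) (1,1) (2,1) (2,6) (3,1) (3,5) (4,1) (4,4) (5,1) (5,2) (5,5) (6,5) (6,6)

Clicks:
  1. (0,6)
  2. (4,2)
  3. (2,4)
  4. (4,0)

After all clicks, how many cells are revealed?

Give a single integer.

Click 1 (0,6) count=0: revealed 4 new [(0,5) (0,6) (1,5) (1,6)] -> total=4
Click 2 (4,2) count=4: revealed 1 new [(4,2)] -> total=5
Click 3 (2,4) count=1: revealed 1 new [(2,4)] -> total=6
Click 4 (4,0) count=3: revealed 1 new [(4,0)] -> total=7

Answer: 7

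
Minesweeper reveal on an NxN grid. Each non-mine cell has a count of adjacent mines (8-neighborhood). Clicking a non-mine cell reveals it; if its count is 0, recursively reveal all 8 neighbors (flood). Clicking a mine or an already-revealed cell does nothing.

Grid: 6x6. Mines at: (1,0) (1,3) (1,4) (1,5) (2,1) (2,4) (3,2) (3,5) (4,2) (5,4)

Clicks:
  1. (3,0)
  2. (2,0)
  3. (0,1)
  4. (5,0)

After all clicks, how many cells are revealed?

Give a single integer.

Click 1 (3,0) count=1: revealed 1 new [(3,0)] -> total=1
Click 2 (2,0) count=2: revealed 1 new [(2,0)] -> total=2
Click 3 (0,1) count=1: revealed 1 new [(0,1)] -> total=3
Click 4 (5,0) count=0: revealed 5 new [(3,1) (4,0) (4,1) (5,0) (5,1)] -> total=8

Answer: 8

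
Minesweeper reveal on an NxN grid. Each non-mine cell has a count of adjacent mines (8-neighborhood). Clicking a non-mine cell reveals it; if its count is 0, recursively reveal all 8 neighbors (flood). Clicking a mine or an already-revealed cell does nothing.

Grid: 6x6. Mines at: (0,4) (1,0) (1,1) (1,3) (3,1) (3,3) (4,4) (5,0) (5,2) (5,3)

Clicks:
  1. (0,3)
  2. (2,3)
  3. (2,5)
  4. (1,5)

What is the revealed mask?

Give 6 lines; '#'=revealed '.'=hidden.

Answer: ...#..
....##
...###
....##
......
......

Derivation:
Click 1 (0,3) count=2: revealed 1 new [(0,3)] -> total=1
Click 2 (2,3) count=2: revealed 1 new [(2,3)] -> total=2
Click 3 (2,5) count=0: revealed 6 new [(1,4) (1,5) (2,4) (2,5) (3,4) (3,5)] -> total=8
Click 4 (1,5) count=1: revealed 0 new [(none)] -> total=8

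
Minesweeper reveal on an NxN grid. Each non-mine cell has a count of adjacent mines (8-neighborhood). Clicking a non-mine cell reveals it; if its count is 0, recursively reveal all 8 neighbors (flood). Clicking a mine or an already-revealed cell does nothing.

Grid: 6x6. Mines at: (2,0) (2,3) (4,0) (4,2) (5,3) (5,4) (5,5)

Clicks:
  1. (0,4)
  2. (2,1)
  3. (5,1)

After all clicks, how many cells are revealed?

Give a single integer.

Click 1 (0,4) count=0: revealed 18 new [(0,0) (0,1) (0,2) (0,3) (0,4) (0,5) (1,0) (1,1) (1,2) (1,3) (1,4) (1,5) (2,4) (2,5) (3,4) (3,5) (4,4) (4,5)] -> total=18
Click 2 (2,1) count=1: revealed 1 new [(2,1)] -> total=19
Click 3 (5,1) count=2: revealed 1 new [(5,1)] -> total=20

Answer: 20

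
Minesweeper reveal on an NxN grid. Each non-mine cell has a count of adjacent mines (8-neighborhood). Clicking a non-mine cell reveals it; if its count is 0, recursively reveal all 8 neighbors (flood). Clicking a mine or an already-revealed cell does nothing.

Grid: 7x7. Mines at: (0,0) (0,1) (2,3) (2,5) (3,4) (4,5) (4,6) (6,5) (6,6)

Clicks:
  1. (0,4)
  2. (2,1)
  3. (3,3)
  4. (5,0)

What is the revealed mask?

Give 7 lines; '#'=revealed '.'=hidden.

Click 1 (0,4) count=0: revealed 10 new [(0,2) (0,3) (0,4) (0,5) (0,6) (1,2) (1,3) (1,4) (1,5) (1,6)] -> total=10
Click 2 (2,1) count=0: revealed 24 new [(1,0) (1,1) (2,0) (2,1) (2,2) (3,0) (3,1) (3,2) (3,3) (4,0) (4,1) (4,2) (4,3) (4,4) (5,0) (5,1) (5,2) (5,3) (5,4) (6,0) (6,1) (6,2) (6,3) (6,4)] -> total=34
Click 3 (3,3) count=2: revealed 0 new [(none)] -> total=34
Click 4 (5,0) count=0: revealed 0 new [(none)] -> total=34

Answer: ..#####
#######
###....
####...
#####..
#####..
#####..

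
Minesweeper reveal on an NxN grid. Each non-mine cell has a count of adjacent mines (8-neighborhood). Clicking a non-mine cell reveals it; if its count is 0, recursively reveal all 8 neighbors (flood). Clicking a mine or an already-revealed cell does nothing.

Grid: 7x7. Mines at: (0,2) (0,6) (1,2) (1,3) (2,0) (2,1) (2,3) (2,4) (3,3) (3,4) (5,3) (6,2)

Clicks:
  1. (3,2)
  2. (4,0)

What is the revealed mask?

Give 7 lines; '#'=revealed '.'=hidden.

Answer: .......
.......
.......
###....
###....
###....
##.....

Derivation:
Click 1 (3,2) count=3: revealed 1 new [(3,2)] -> total=1
Click 2 (4,0) count=0: revealed 10 new [(3,0) (3,1) (4,0) (4,1) (4,2) (5,0) (5,1) (5,2) (6,0) (6,1)] -> total=11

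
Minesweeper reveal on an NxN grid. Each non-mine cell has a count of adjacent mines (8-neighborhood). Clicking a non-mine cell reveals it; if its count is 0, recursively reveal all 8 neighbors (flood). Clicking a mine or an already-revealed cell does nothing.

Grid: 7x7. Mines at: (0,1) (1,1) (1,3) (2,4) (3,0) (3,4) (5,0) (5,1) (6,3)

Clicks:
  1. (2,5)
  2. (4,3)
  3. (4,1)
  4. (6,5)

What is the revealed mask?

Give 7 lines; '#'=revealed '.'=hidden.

Answer: ....###
....###
.....##
.....##
.#.####
....###
....###

Derivation:
Click 1 (2,5) count=2: revealed 1 new [(2,5)] -> total=1
Click 2 (4,3) count=1: revealed 1 new [(4,3)] -> total=2
Click 3 (4,1) count=3: revealed 1 new [(4,1)] -> total=3
Click 4 (6,5) count=0: revealed 18 new [(0,4) (0,5) (0,6) (1,4) (1,5) (1,6) (2,6) (3,5) (3,6) (4,4) (4,5) (4,6) (5,4) (5,5) (5,6) (6,4) (6,5) (6,6)] -> total=21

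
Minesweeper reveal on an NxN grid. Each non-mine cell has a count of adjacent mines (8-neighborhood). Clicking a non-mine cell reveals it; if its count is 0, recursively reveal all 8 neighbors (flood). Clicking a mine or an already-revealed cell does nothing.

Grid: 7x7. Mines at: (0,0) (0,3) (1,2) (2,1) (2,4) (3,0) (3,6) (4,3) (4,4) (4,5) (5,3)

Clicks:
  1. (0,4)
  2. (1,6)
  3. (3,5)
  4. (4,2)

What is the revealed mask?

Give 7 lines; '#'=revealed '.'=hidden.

Answer: ....###
....###
.....##
.....#.
..#....
.......
.......

Derivation:
Click 1 (0,4) count=1: revealed 1 new [(0,4)] -> total=1
Click 2 (1,6) count=0: revealed 7 new [(0,5) (0,6) (1,4) (1,5) (1,6) (2,5) (2,6)] -> total=8
Click 3 (3,5) count=4: revealed 1 new [(3,5)] -> total=9
Click 4 (4,2) count=2: revealed 1 new [(4,2)] -> total=10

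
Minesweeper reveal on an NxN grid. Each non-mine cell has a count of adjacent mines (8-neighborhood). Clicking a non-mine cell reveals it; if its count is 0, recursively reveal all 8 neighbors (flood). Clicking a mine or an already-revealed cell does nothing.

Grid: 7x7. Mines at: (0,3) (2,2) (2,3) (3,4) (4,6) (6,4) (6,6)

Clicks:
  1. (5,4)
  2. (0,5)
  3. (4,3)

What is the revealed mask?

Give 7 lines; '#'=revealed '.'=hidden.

Click 1 (5,4) count=1: revealed 1 new [(5,4)] -> total=1
Click 2 (0,5) count=0: revealed 11 new [(0,4) (0,5) (0,6) (1,4) (1,5) (1,6) (2,4) (2,5) (2,6) (3,5) (3,6)] -> total=12
Click 3 (4,3) count=1: revealed 1 new [(4,3)] -> total=13

Answer: ....###
....###
....###
.....##
...#...
....#..
.......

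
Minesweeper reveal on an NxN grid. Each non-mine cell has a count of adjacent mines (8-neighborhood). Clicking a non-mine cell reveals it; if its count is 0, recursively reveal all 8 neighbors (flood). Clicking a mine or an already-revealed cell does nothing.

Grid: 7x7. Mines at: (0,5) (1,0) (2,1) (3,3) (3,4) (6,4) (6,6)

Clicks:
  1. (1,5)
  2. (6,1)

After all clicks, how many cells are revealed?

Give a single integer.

Click 1 (1,5) count=1: revealed 1 new [(1,5)] -> total=1
Click 2 (6,1) count=0: revealed 15 new [(3,0) (3,1) (3,2) (4,0) (4,1) (4,2) (4,3) (5,0) (5,1) (5,2) (5,3) (6,0) (6,1) (6,2) (6,3)] -> total=16

Answer: 16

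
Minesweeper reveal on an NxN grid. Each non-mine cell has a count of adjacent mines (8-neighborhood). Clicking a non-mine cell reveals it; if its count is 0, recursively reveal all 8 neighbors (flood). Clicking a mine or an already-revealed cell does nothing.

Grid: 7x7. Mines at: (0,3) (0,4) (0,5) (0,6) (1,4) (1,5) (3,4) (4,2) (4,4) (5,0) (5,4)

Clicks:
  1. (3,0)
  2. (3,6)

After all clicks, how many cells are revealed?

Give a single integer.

Answer: 27

Derivation:
Click 1 (3,0) count=0: revealed 17 new [(0,0) (0,1) (0,2) (1,0) (1,1) (1,2) (1,3) (2,0) (2,1) (2,2) (2,3) (3,0) (3,1) (3,2) (3,3) (4,0) (4,1)] -> total=17
Click 2 (3,6) count=0: revealed 10 new [(2,5) (2,6) (3,5) (3,6) (4,5) (4,6) (5,5) (5,6) (6,5) (6,6)] -> total=27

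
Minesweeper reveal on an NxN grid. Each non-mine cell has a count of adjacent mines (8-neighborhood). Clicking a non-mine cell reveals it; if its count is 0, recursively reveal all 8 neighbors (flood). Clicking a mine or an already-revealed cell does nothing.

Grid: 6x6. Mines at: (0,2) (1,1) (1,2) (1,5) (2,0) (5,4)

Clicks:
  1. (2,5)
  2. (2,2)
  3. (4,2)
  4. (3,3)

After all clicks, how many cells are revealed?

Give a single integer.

Answer: 21

Derivation:
Click 1 (2,5) count=1: revealed 1 new [(2,5)] -> total=1
Click 2 (2,2) count=2: revealed 1 new [(2,2)] -> total=2
Click 3 (4,2) count=0: revealed 19 new [(2,1) (2,3) (2,4) (3,0) (3,1) (3,2) (3,3) (3,4) (3,5) (4,0) (4,1) (4,2) (4,3) (4,4) (4,5) (5,0) (5,1) (5,2) (5,3)] -> total=21
Click 4 (3,3) count=0: revealed 0 new [(none)] -> total=21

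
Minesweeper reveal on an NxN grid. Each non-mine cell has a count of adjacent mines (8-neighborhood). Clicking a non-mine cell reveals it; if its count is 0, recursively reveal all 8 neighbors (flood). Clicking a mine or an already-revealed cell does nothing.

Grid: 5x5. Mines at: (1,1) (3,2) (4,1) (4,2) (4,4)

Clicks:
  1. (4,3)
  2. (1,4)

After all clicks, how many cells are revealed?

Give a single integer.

Click 1 (4,3) count=3: revealed 1 new [(4,3)] -> total=1
Click 2 (1,4) count=0: revealed 11 new [(0,2) (0,3) (0,4) (1,2) (1,3) (1,4) (2,2) (2,3) (2,4) (3,3) (3,4)] -> total=12

Answer: 12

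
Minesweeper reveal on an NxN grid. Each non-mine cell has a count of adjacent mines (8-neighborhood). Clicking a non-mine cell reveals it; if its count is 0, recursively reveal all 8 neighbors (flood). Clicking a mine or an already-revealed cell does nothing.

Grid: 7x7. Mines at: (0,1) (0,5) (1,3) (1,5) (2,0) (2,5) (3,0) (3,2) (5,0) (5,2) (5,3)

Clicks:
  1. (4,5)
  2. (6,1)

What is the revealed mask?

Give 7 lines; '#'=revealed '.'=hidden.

Click 1 (4,5) count=0: revealed 12 new [(3,4) (3,5) (3,6) (4,4) (4,5) (4,6) (5,4) (5,5) (5,6) (6,4) (6,5) (6,6)] -> total=12
Click 2 (6,1) count=2: revealed 1 new [(6,1)] -> total=13

Answer: .......
.......
.......
....###
....###
....###
.#..###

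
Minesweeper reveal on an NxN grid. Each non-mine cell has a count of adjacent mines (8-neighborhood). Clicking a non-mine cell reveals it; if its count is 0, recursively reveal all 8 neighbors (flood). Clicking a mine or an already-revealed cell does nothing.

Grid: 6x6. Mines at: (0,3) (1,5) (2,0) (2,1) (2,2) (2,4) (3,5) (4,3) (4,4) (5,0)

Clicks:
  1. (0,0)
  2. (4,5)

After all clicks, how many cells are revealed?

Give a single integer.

Click 1 (0,0) count=0: revealed 6 new [(0,0) (0,1) (0,2) (1,0) (1,1) (1,2)] -> total=6
Click 2 (4,5) count=2: revealed 1 new [(4,5)] -> total=7

Answer: 7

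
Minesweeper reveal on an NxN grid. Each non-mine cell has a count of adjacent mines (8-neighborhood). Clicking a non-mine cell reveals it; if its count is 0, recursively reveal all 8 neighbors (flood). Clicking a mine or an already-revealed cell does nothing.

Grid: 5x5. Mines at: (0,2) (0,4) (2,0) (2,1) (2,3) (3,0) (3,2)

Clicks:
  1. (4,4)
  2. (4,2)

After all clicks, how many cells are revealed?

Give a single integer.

Click 1 (4,4) count=0: revealed 4 new [(3,3) (3,4) (4,3) (4,4)] -> total=4
Click 2 (4,2) count=1: revealed 1 new [(4,2)] -> total=5

Answer: 5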